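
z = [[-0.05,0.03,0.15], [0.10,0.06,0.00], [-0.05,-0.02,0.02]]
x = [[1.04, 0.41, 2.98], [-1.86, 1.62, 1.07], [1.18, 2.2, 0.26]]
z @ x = [[0.07, 0.36, -0.08], [-0.01, 0.14, 0.36], [0.01, -0.01, -0.17]]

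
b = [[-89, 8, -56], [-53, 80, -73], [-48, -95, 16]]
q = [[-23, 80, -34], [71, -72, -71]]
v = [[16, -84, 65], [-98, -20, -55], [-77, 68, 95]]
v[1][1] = -20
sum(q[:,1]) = 8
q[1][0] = 71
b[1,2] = -73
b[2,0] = -48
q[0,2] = -34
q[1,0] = 71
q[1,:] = [71, -72, -71]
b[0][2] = -56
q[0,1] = 80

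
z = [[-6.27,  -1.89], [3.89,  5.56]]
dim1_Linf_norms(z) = [6.27, 5.56]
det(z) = -27.51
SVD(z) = [[-0.69, 0.72], [0.72, 0.69]] @ diag([8.910657321297732, 3.0872133231124654]) @ [[0.80,  0.6], [-0.6,  0.80]]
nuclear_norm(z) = 12.00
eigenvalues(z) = [-5.61, 4.9]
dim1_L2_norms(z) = [6.55, 6.79]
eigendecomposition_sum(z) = [[-5.96,-1.01],[2.08,0.35]] + [[-0.31,-0.88], [1.81,5.21]]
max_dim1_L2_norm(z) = 6.79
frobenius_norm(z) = 9.43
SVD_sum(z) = [[-4.94,  -3.68],[5.16,  3.85]] + [[-1.33, 1.79], [-1.27, 1.71]]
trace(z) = -0.71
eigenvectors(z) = [[-0.94, 0.17], [0.33, -0.99]]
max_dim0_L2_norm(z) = 7.38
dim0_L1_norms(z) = [10.16, 7.45]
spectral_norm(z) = 8.91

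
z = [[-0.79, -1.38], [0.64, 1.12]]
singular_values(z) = [2.05, 0.0]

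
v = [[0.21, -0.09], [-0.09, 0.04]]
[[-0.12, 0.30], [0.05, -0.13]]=v@[[0.15, 1.08], [1.68, -0.85]]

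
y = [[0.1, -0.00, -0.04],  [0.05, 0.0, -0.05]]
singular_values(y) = [0.13, 0.02]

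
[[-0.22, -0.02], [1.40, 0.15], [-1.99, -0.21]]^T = [[-0.22, 1.40, -1.99], [-0.02, 0.15, -0.21]]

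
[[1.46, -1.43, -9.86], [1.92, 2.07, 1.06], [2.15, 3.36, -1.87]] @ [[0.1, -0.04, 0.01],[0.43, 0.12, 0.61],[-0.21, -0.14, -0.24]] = [[1.6, 1.15, 1.51], [0.86, 0.02, 1.03], [2.05, 0.58, 2.52]]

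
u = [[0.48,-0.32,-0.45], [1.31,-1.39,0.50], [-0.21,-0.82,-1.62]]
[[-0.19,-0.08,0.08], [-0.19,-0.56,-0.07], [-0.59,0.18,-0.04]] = u @ [[-0.02, -0.23, 0.21],[0.21, 0.13, 0.21],[0.26, -0.15, -0.11]]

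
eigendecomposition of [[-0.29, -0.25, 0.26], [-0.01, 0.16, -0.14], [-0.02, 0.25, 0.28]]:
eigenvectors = [[1.00+0.00j, 0.30-0.36j, 0.30+0.36j], [0.03+0.00j, (-0.14+0.5j), (-0.14-0.5j)], [0.02+0.00j, 0.71+0.00j, (0.71-0j)]]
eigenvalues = [(-0.29+0j), (0.22+0.19j), (0.22-0.19j)]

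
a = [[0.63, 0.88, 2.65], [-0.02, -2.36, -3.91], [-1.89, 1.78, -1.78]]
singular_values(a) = [5.44, 3.06, 0.1]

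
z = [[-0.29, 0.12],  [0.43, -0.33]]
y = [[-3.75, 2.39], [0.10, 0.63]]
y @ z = [[2.12, -1.24], [0.24, -0.20]]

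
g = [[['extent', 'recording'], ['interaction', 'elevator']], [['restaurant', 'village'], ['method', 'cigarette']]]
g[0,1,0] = 'interaction'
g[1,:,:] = [['restaurant', 'village'], ['method', 'cigarette']]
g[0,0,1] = 'recording'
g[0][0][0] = 'extent'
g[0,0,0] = 'extent'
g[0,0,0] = 'extent'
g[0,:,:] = [['extent', 'recording'], ['interaction', 'elevator']]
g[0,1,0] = 'interaction'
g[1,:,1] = ['village', 'cigarette']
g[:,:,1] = [['recording', 'elevator'], ['village', 'cigarette']]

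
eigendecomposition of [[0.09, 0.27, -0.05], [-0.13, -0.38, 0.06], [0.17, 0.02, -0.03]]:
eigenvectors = [[-0.01+0.19j, (-0.01-0.19j), (-0.54+0j)], [(0.16-0.08j), (0.16+0.08j), (0.77+0j)], [0.96+0.00j, 0.96-0.00j, 0.33+0.00j]]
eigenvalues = [(-0.03+0.03j), (-0.03-0.03j), (-0.26+0j)]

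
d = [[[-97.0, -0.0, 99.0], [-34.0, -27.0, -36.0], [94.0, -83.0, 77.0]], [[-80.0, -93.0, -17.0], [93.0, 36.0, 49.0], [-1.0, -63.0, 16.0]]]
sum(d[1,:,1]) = -120.0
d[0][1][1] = -27.0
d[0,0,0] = -97.0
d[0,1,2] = -36.0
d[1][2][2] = 16.0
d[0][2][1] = -83.0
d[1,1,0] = 93.0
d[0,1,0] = -34.0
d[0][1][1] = -27.0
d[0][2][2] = 77.0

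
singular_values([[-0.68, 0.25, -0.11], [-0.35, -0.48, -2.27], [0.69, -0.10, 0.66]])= [2.47, 0.92, 0.0]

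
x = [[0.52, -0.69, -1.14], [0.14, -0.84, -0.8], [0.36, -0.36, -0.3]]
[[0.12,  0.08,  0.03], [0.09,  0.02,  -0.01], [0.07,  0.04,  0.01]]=x@[[0.1, 0.1, 0.06],[-0.07, 0.04, 0.04],[-0.02, -0.05, -0.02]]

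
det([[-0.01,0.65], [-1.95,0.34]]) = 1.264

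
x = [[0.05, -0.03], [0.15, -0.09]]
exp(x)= [[1.05, -0.03], [0.15, 0.91]]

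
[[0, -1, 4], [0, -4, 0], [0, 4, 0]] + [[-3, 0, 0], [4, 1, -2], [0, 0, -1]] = [[-3, -1, 4], [4, -3, -2], [0, 4, -1]]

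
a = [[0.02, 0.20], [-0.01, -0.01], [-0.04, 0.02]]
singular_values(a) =[0.2, 0.04]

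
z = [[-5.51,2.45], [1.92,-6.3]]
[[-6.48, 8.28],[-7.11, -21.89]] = z@[[1.94, 0.05], [1.72, 3.49]]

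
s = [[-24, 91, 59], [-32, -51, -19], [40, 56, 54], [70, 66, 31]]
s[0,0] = -24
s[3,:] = [70, 66, 31]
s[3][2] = 31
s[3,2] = 31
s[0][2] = 59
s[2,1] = 56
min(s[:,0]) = -32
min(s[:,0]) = -32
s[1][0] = -32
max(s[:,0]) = 70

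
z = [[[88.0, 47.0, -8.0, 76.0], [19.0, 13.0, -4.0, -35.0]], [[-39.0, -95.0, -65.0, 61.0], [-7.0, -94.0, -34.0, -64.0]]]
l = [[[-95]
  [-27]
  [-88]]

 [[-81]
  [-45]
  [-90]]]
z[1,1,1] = -94.0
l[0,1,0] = -27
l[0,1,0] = -27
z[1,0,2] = -65.0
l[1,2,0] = -90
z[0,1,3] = -35.0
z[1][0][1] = -95.0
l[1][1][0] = -45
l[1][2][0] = -90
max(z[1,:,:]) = 61.0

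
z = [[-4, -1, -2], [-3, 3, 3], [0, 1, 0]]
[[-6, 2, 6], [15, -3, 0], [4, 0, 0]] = z @ [[0, 0, -1], [4, 0, 0], [1, -1, -1]]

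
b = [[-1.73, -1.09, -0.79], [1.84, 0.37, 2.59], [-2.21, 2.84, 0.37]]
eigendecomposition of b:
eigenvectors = [[(-0.09-0.22j), (-0.09+0.22j), (-0.25+0j)],[-0.67-0.01j, -0.67+0.01j, (0.57+0j)],[0.70+0.00j, (0.7-0j), 0.78+0.00j]]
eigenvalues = [(-2.06+0.66j), (-2.06-0.66j), (3.13+0j)]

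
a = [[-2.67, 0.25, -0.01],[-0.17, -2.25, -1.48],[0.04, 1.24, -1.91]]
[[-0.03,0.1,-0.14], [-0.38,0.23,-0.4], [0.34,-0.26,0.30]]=a@[[0.03,-0.05,0.07],[0.20,-0.13,0.19],[-0.05,0.05,-0.03]]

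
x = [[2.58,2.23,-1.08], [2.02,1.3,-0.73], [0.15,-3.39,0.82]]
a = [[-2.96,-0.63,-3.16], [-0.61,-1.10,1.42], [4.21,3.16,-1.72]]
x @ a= [[-13.54, -7.49, -3.13], [-9.85, -5.01, -3.28], [5.08, 6.23, -6.70]]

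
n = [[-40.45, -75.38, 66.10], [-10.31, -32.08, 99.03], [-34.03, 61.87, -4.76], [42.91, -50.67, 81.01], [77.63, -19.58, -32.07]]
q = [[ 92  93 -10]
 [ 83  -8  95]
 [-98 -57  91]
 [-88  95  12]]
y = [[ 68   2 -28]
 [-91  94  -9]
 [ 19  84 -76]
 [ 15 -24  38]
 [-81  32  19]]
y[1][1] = 94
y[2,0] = 19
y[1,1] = 94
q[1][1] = -8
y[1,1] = 94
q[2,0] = -98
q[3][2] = 12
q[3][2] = 12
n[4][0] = 77.63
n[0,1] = -75.38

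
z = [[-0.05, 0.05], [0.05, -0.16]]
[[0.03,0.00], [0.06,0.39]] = z @[[-1.48, -3.55], [-0.82, -3.52]]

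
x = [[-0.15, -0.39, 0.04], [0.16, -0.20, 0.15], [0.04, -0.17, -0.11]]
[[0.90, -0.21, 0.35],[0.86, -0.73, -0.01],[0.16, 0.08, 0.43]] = x @ [[0.47, -1.29, 0.26], [-2.27, 0.79, -1.21], [2.19, -2.44, -1.98]]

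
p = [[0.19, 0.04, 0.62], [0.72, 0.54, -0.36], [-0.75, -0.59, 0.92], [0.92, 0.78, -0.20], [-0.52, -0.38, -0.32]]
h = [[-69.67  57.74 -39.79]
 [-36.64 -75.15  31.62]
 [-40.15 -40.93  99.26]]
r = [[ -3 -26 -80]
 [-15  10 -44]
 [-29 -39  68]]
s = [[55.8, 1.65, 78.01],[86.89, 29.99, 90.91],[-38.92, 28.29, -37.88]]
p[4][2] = -0.323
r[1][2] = -44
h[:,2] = [-39.79, 31.62, 99.26]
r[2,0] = -29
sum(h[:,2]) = 91.09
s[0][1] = 1.65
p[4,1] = -0.38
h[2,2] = 99.26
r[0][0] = -3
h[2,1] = -40.93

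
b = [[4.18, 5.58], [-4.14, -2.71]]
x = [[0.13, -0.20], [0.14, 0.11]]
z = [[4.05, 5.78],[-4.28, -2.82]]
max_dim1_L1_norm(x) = 0.33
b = x + z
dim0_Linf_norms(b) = [4.18, 5.58]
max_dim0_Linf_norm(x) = 0.2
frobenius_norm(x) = 0.30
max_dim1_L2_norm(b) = 6.97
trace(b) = 1.47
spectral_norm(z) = 8.58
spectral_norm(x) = 0.24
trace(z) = 1.23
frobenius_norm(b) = 8.55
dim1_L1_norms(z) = [9.83, 7.1]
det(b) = 11.77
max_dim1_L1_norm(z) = 9.83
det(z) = 13.32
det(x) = 0.04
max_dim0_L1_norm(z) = 8.6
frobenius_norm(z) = 8.72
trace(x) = 0.24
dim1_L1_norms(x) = [0.33, 0.25]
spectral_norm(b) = 8.43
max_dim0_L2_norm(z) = 6.43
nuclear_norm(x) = 0.42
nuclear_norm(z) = 10.13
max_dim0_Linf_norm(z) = 5.78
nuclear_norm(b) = 9.83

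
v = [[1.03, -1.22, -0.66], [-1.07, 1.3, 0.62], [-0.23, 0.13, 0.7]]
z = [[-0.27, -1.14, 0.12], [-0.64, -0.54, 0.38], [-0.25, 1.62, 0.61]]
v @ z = [[0.67, -1.58, -0.74],  [-0.7, 1.52, 0.74],  [-0.2, 1.33, 0.45]]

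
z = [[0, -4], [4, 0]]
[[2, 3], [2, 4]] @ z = [[12, -8], [16, -8]]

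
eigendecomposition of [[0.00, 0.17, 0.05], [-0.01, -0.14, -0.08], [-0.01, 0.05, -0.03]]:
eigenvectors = [[-0.97+0.00j, (0.75+0j), (0.75-0j)], [-0.06+0.00j, -0.48+0.18j, (-0.48-0.18j)], [0.23+0.00j, 0.37+0.21j, 0.37-0.21j]]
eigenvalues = [(-0+0j), (-0.08+0.06j), (-0.08-0.06j)]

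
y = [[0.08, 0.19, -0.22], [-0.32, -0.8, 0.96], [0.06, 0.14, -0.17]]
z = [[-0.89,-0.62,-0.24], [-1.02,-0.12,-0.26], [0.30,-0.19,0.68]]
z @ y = [[0.11, 0.29, -0.36], [-0.06, -0.13, 0.15], [0.13, 0.30, -0.36]]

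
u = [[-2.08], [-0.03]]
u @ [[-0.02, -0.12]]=[[0.04, 0.25], [0.00, 0.00]]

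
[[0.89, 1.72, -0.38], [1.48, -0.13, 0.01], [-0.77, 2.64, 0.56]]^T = [[0.89, 1.48, -0.77],[1.72, -0.13, 2.64],[-0.38, 0.01, 0.56]]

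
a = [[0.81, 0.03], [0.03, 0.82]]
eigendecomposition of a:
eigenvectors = [[-0.76, -0.65], [0.65, -0.76]]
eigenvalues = [0.78, 0.85]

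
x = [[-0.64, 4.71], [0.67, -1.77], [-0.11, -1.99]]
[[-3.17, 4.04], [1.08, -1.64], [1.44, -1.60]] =x @ [[-0.27, -0.28],[-0.71, 0.82]]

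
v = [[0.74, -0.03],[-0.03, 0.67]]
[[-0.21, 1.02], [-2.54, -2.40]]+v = [[0.53, 0.99], [-2.57, -1.73]]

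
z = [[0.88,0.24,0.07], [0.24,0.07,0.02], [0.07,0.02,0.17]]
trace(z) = 1.12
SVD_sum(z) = [[0.88, 0.24, 0.08], [0.24, 0.07, 0.02], [0.08, 0.02, 0.01]] + [[0.0, 0.0, -0.01], [0.0, 0.0, -0.0], [-0.01, -0.00, 0.16]] + [[0.0,  -0.0,  0.0], [-0.00,  0.00,  -0.00], [0.0,  -0.00,  0.00]]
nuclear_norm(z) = 1.12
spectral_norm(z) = 0.95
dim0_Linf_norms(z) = [0.88, 0.24, 0.17]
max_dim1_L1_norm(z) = 1.19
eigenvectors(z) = [[0.96, 0.26, -0.09], [0.26, -0.96, -0.02], [0.09, 0.00, 1.0]]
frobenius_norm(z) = 0.97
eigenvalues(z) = [0.95, 0.0, 0.16]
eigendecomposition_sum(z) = [[0.88, 0.24, 0.08], [0.24, 0.07, 0.02], [0.08, 0.02, 0.01]] + [[0.00,  -0.0,  0.0], [-0.00,  0.0,  -0.00], [0.00,  -0.0,  0.00]] + [[0.00, 0.00, -0.01], [0.00, 0.00, -0.0], [-0.01, -0.00, 0.16]]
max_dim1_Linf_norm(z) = 0.88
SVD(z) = [[-0.96, 0.09, 0.26], [-0.26, 0.02, -0.96], [-0.09, -1.00, 0.00]] @ diag([0.9525426510516571, 0.16323186959574226, 0.0042254793526004825]) @ [[-0.96, -0.26, -0.09], [0.09, 0.02, -1.00], [0.26, -0.96, 0.00]]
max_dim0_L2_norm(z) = 0.91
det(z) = 0.00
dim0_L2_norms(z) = [0.91, 0.25, 0.18]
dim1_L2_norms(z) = [0.91, 0.25, 0.18]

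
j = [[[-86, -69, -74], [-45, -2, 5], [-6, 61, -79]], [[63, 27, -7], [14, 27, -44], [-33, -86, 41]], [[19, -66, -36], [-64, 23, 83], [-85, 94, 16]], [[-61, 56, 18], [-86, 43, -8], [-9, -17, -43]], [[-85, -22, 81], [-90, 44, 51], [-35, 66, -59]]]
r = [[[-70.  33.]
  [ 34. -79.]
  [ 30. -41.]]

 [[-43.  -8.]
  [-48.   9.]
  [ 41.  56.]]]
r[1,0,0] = -43.0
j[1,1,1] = 27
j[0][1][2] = 5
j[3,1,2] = -8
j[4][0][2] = 81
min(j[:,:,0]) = -90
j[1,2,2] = 41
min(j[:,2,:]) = -86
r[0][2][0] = 30.0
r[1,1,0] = -48.0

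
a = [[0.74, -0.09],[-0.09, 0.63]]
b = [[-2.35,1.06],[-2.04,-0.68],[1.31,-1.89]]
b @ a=[[-1.83, 0.88], [-1.45, -0.24], [1.14, -1.31]]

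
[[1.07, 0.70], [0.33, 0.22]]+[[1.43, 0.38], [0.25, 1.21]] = [[2.5, 1.08],[0.58, 1.43]]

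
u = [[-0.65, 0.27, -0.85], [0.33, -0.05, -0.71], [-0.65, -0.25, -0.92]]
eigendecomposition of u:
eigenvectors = [[0.47, 0.64, -0.50],  [0.8, 0.21, 0.81],  [-0.37, 0.74, 0.32]]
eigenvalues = [0.47, -1.55, -0.54]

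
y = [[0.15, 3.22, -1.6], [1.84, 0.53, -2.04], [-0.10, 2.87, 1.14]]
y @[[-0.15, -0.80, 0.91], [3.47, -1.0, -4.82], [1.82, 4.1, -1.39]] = [[8.24,-9.9,-13.16],  [-2.15,-10.37,1.96],  [12.05,1.88,-15.51]]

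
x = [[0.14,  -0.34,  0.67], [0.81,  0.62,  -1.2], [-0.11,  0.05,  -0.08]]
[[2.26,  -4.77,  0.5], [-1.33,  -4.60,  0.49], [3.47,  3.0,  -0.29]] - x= [[2.12, -4.43, -0.17], [-2.14, -5.22, 1.69], [3.58, 2.95, -0.21]]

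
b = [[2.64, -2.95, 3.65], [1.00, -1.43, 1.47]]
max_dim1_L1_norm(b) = 9.24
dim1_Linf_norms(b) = [3.65, 1.47]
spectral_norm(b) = 5.84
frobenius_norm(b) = 5.85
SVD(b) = [[-0.92, -0.39], [-0.39, 0.92]] @ diag([5.844320030802819, 0.2105311795362646]) @ [[-0.48, 0.56, -0.67], [-0.50, -0.81, -0.31]]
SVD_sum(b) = [[2.6, -3.02, 3.62],[1.1, -1.27, 1.53]] + [[0.04, 0.07, 0.03],[-0.1, -0.16, -0.06]]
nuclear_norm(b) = 6.05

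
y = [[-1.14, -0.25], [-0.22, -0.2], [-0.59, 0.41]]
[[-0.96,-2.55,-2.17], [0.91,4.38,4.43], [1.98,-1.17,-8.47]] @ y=[[2.94,-0.14],[-4.61,0.71],[3.0,-3.73]]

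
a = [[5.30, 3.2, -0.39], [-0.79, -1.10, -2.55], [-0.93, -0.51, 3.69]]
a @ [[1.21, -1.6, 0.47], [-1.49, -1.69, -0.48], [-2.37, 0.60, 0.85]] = [[2.57, -14.12, 0.62], [6.73, 1.59, -2.01], [-9.11, 4.56, 2.94]]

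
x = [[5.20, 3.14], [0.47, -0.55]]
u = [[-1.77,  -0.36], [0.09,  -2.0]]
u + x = [[3.43, 2.78], [0.56, -2.55]]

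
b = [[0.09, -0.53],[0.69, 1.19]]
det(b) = 0.47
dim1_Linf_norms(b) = [0.53, 1.19]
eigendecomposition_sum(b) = [[(0.05+0.83j), -0.26+0.67j], [0.34-0.88j, 0.60-0.57j]] + [[0.04-0.83j, (-0.26-0.67j)],[(0.35+0.88j), 0.60+0.57j]]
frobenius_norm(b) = 1.48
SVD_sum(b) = [[-0.19, -0.39], [0.6, 1.23]] + [[0.28, -0.14], [0.09, -0.04]]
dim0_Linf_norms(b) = [0.69, 1.19]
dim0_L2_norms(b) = [0.7, 1.3]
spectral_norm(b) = 1.44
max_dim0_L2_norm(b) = 1.3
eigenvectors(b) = [[0.60-0.27j, (0.6+0.27j)], [-0.75+0.00j, -0.75-0.00j]]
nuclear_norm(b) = 1.77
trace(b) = 1.28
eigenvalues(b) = [(0.64+0.25j), (0.64-0.25j)]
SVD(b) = [[0.3,-0.95], [-0.95,-0.30]] @ diag([1.4399257275421593, 0.3283502690149391]) @ [[-0.44, -0.90], [-0.90, 0.44]]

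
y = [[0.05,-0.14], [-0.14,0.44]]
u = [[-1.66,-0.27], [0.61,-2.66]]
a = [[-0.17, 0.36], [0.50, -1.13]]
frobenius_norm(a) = 1.30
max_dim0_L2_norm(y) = 0.46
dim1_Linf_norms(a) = [0.36, 1.13]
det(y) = 0.00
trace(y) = 0.49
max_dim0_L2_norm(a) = 1.19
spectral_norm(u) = 2.73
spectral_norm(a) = 1.30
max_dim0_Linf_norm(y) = 0.44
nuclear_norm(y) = 0.49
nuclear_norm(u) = 4.41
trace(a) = -1.30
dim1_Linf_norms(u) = [1.66, 2.66]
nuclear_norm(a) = 1.31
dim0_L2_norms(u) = [1.77, 2.67]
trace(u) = -4.32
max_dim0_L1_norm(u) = 2.93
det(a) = 0.01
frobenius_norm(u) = 3.21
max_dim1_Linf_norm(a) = 1.13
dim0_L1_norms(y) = [0.19, 0.58]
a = y @ u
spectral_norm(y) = 0.49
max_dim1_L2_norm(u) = 2.73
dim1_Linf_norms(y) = [0.14, 0.44]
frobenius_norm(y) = 0.49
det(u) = 4.58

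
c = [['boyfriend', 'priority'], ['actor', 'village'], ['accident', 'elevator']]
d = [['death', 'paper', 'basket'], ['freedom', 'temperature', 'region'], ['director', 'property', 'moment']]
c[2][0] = 'accident'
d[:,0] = ['death', 'freedom', 'director']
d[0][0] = 'death'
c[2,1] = 'elevator'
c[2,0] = 'accident'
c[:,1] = ['priority', 'village', 'elevator']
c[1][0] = 'actor'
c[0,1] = 'priority'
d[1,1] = 'temperature'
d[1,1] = 'temperature'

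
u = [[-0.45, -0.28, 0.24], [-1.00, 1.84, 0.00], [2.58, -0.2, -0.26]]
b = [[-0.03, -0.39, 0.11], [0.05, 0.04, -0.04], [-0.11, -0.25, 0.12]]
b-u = [[0.42, -0.11, -0.13], [1.05, -1.8, -0.04], [-2.69, -0.05, 0.38]]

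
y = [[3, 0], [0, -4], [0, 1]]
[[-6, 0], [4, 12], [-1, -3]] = y @[[-2, 0], [-1, -3]]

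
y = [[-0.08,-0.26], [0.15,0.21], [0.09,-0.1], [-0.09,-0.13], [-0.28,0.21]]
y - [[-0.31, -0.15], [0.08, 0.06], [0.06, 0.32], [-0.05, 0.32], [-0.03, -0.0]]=[[0.23, -0.11], [0.07, 0.15], [0.03, -0.42], [-0.04, -0.45], [-0.25, 0.21]]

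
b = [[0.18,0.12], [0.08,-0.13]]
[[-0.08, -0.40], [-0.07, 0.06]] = b @ [[-0.59, -1.35],[0.18, -1.32]]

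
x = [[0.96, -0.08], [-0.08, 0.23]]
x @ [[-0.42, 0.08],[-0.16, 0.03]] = [[-0.39, 0.07], [-0.0, 0.00]]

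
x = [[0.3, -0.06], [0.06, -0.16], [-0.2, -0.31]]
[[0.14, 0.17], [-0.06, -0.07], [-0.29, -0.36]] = x@[[0.58, 0.71], [0.57, 0.71]]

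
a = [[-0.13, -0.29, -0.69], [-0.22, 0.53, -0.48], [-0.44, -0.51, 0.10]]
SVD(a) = [[-0.56, -0.67, 0.49], [-0.78, 0.21, -0.59], [0.29, -0.71, -0.64]] @ diag([0.8897897446069014, 0.8105171393018882, 0.38966161895966756]) @ [[0.13,-0.45,0.89], [0.44,0.83,0.35], [0.89,-0.34,-0.30]]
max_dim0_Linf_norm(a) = 0.69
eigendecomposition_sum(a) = [[-0.36, -0.24, -0.41],  [-0.16, -0.11, -0.18],  [-0.27, -0.18, -0.31]] + [[0.22, -0.2, -0.17], [-0.11, 0.10, 0.08], [-0.13, 0.12, 0.10]] + [[0.01, 0.15, -0.11],[0.05, 0.54, -0.38],[-0.04, -0.44, 0.32]]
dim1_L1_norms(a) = [1.11, 1.23, 1.05]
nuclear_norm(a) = 2.09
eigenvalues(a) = [-0.78, 0.42, 0.87]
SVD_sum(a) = [[-0.06, 0.22, -0.44], [-0.09, 0.31, -0.61], [0.03, -0.12, 0.23]] + [[-0.24, -0.45, -0.19], [0.08, 0.14, 0.06], [-0.25, -0.48, -0.2]] + [[0.17, -0.07, -0.06], [-0.21, 0.08, 0.07], [-0.22, 0.08, 0.07]]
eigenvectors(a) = [[-0.75,-0.79,-0.21], [-0.33,0.4,-0.75], [-0.57,0.46,0.62]]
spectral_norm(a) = 0.89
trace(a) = 0.50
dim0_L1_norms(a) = [0.79, 1.33, 1.27]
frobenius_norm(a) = 1.27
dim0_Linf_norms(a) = [0.44, 0.53, 0.69]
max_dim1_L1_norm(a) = 1.23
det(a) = -0.28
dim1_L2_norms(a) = [0.76, 0.75, 0.68]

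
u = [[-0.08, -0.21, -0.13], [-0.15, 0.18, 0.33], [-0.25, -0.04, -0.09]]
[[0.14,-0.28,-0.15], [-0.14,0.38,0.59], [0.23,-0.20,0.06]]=u @ [[-0.65, 0.36, -0.76], [0.01, 0.58, 0.18], [-0.73, 0.99, 1.33]]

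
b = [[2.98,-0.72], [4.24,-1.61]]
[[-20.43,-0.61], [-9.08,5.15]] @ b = [[-63.47, 15.69],[-5.22, -1.75]]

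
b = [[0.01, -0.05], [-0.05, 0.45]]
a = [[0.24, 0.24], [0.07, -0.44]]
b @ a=[[-0.0, 0.02],[0.02, -0.21]]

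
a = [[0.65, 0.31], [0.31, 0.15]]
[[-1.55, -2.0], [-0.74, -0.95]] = a @ [[-1.95, -3.66], [-0.91, 1.22]]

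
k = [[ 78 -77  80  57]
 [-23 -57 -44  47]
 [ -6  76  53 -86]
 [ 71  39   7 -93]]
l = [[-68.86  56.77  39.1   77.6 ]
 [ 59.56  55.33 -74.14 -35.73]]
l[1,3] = -35.73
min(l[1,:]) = -74.14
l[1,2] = -74.14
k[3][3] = -93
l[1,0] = 59.56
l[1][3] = -35.73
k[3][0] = 71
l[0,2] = 39.1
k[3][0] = 71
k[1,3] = 47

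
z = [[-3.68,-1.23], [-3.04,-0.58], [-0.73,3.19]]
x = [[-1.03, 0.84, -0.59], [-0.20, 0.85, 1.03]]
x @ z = [[1.67, -1.10], [-2.60, 3.04]]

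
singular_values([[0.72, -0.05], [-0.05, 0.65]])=[0.75, 0.62]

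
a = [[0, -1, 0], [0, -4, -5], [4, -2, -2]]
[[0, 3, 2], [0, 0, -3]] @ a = [[8, -16, -19], [-12, 6, 6]]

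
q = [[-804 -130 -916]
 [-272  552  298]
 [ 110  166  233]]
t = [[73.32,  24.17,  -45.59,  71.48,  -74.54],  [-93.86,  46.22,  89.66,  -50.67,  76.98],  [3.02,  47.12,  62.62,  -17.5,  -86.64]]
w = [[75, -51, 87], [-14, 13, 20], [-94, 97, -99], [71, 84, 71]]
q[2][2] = 233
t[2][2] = 62.62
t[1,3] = -50.67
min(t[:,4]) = -86.64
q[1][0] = -272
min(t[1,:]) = -93.86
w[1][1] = 13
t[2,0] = 3.02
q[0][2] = -916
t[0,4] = -74.54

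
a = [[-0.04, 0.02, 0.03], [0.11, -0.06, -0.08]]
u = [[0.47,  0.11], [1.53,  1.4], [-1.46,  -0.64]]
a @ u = [[-0.03, 0.0], [0.08, -0.02]]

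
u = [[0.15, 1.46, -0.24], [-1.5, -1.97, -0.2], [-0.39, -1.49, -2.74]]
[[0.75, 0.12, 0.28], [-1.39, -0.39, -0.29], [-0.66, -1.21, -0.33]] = u @ [[0.32, 0.03, -0.07], [0.47, 0.14, 0.20], [-0.06, 0.36, 0.02]]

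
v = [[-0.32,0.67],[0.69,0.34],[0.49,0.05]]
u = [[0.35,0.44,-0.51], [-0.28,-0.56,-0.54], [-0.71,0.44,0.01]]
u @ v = [[-0.06, 0.36], [-0.56, -0.41], [0.54, -0.33]]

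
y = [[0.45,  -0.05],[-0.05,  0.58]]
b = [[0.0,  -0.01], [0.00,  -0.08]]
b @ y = [[0.00, -0.01], [0.00, -0.05]]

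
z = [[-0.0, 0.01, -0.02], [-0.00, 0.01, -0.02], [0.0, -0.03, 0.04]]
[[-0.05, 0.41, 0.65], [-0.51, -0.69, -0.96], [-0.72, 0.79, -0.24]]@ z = [[0.00, -0.02, 0.02], [0.00, 0.02, -0.01], [0.0, 0.01, -0.01]]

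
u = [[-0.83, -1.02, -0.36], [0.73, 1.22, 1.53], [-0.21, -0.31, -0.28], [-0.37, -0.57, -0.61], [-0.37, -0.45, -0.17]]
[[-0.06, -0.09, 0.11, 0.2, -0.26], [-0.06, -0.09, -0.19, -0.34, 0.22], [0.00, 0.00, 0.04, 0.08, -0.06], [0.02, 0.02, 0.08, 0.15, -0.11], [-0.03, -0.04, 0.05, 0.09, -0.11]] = u @ [[0.18,  0.12,  -0.05,  -0.07,  0.15], [-0.06,  0.04,  -0.04,  -0.1,  0.15], [-0.08,  -0.15,  -0.07,  -0.11,  -0.05]]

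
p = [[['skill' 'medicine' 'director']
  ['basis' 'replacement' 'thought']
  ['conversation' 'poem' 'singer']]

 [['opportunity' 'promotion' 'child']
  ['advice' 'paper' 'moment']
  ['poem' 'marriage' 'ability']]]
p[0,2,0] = 'conversation'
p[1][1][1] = 'paper'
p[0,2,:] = ['conversation', 'poem', 'singer']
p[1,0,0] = 'opportunity'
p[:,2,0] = ['conversation', 'poem']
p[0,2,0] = 'conversation'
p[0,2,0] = 'conversation'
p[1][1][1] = 'paper'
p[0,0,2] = 'director'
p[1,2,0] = 'poem'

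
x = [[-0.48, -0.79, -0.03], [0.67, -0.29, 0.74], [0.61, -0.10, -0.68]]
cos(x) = [[1.18, -0.32, 0.26], [0.06, 1.28, 0.38], [0.39, 0.18, 0.85]]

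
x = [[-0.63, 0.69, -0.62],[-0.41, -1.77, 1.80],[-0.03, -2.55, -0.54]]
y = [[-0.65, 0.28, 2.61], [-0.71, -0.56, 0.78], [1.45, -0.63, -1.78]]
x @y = [[-0.98, -0.17, -0.00], [4.13, -0.26, -5.65], [1.05, 1.76, -1.11]]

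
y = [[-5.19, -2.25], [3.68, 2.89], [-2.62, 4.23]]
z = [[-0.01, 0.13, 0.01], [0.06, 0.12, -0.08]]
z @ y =[[0.5, 0.44], [0.34, -0.13]]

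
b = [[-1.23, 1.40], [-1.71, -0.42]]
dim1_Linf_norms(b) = [1.4, 1.71]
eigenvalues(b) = [(-0.82+1.49j), (-0.82-1.49j)]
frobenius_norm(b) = 2.56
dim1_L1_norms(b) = [2.63, 2.13]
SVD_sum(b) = [[-1.54, 0.58],[-1.36, 0.51]] + [[0.31, 0.82], [-0.35, -0.93]]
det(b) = 2.91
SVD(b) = [[-0.75, -0.66], [-0.66, 0.75]] @ diag([2.1939455923212994, 1.3266509480394386]) @ [[0.94, -0.35], [-0.35, -0.94]]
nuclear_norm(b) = 3.52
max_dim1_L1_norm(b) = 2.63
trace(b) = -1.65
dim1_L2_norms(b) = [1.86, 1.76]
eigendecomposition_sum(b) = [[-0.62+0.63j, 0.70+0.39j], [(-0.86-0.47j), (-0.21+0.86j)]] + [[-0.62-0.63j,(0.7-0.39j)],[(-0.86+0.47j),(-0.21-0.86j)]]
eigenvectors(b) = [[(-0.18+0.65j), -0.18-0.65j],[(-0.74+0j), -0.74-0.00j]]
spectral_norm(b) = 2.19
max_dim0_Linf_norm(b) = 1.71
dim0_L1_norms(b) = [2.94, 1.82]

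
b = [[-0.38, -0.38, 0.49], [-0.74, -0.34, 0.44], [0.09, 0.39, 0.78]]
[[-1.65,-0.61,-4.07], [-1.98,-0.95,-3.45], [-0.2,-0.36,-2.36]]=b @ [[1.25,1.02,-0.5], [1.57,-0.1,4.48], [-1.18,-0.53,-5.21]]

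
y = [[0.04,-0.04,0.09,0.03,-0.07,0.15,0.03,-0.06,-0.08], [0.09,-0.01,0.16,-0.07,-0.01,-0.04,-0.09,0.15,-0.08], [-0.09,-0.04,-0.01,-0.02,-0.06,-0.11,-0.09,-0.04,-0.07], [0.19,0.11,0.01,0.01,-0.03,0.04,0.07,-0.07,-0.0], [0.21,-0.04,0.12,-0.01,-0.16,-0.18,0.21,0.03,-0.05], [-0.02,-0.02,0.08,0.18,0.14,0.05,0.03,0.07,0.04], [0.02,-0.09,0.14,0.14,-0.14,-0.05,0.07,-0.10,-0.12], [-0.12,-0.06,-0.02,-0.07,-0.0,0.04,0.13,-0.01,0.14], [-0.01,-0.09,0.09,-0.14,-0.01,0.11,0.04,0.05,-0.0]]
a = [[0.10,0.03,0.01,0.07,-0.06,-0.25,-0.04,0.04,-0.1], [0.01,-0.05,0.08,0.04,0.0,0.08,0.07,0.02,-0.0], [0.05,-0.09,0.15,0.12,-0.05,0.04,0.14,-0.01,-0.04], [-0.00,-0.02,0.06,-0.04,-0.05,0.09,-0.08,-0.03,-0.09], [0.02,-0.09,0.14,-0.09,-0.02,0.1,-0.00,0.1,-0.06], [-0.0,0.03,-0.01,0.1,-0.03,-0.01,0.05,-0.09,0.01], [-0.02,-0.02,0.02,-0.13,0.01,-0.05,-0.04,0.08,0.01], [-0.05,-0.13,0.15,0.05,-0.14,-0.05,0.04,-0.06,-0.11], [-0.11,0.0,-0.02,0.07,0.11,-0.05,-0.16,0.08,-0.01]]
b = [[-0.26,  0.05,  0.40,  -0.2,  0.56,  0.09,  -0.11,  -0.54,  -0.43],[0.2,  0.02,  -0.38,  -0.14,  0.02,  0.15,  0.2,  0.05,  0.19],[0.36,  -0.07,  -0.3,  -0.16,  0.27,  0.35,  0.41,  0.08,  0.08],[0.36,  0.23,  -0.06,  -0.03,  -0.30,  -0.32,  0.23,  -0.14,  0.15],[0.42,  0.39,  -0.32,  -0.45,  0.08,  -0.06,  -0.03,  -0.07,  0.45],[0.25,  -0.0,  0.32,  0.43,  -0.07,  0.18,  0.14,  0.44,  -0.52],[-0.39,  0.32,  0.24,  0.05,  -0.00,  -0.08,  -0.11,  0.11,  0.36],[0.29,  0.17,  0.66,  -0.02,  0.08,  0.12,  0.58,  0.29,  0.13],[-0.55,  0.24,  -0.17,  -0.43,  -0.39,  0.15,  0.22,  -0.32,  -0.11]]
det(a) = 0.00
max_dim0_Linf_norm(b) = 0.66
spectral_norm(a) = 0.42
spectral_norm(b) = 1.36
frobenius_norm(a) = 0.69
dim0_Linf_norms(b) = [0.55, 0.39, 0.66, 0.45, 0.56, 0.35, 0.58, 0.54, 0.52]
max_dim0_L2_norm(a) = 0.31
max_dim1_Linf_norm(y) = 0.21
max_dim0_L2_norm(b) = 1.07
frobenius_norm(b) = 2.57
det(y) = -0.00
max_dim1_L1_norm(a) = 0.78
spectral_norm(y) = 0.50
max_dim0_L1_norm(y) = 0.79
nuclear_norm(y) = 2.04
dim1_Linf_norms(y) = [0.15, 0.16, 0.11, 0.19, 0.21, 0.18, 0.14, 0.14, 0.14]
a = b @ y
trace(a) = 0.02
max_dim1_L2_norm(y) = 0.41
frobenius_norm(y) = 0.82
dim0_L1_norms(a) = [0.36, 0.46, 0.64, 0.71, 0.47, 0.72, 0.62, 0.51, 0.43]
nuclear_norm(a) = 1.62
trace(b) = -0.24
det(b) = 0.00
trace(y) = -0.02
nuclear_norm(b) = 6.56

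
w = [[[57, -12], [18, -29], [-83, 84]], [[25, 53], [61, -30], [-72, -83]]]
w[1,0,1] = 53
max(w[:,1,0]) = 61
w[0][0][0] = 57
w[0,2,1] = 84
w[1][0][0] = 25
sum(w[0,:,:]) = 35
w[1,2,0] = -72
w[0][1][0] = 18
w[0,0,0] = 57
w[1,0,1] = 53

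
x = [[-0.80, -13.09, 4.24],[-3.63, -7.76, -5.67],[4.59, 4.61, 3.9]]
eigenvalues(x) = [7.86, -9.23, -3.29]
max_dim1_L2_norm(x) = 13.78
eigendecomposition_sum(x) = [[3.63, -1.33, 5.79], [-1.67, 0.61, -2.66], [2.27, -0.83, 3.62]] + [[-4.13,-17.41,-6.19], [-1.97,-8.29,-2.95], [2.14,9.0,3.2]] + [[-0.30, 5.65, 4.63], [0.00, -0.08, -0.06], [0.19, -3.56, -2.92]]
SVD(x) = [[-0.76, 0.64, -0.07],  [-0.54, -0.57, 0.62],  [0.36, 0.51, 0.78]] @ diag([16.409549337124716, 9.008785664736862, 1.6148595602409523]) @ [[0.26,0.96,0.07], [0.43,-0.18,0.88], [0.86,-0.19,-0.46]]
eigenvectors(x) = [[-0.79, 0.82, -0.85], [0.36, 0.39, 0.01], [-0.49, -0.42, 0.53]]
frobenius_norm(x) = 18.79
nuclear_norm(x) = 27.03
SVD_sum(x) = [[-3.21, -12.04, -0.94], [-2.27, -8.51, -0.66], [1.52, 5.7, 0.44]] + [[2.51, -1.07, 5.12], [-2.22, 0.95, -4.55], [1.98, -0.84, 4.04]] + [[-0.09,0.02,0.05], [0.86,-0.19,-0.46], [1.09,-0.25,-0.59]]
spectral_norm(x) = 16.41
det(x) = 238.72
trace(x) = -4.66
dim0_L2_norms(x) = [5.91, 15.9, 8.08]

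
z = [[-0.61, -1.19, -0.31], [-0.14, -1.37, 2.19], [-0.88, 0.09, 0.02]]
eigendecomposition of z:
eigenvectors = [[(-0.56+0j), 0.39+0.53j, (0.39-0.53j)],[0.59+0.00j, 0.68+0.00j, (0.68-0j)],[0.59+0.00j, -0.00+0.32j, (-0-0.32j)]]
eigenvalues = [(0.95+0j), (-1.46+0.9j), (-1.46-0.9j)]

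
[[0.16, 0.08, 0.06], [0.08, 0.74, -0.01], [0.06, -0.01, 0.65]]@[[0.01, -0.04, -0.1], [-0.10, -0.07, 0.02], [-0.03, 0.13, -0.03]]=[[-0.01, -0.00, -0.02], [-0.07, -0.06, 0.01], [-0.02, 0.08, -0.03]]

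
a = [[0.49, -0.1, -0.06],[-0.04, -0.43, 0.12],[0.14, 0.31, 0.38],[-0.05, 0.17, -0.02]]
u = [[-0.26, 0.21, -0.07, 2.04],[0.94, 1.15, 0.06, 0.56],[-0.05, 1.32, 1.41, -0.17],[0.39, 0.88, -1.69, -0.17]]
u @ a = [[-0.25, 0.26, -0.03], [0.39, -0.47, 0.09], [0.13, -0.15, 0.70], [-0.07, -0.97, -0.56]]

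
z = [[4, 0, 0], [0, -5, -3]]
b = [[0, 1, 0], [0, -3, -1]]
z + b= [[4, 1, 0], [0, -8, -4]]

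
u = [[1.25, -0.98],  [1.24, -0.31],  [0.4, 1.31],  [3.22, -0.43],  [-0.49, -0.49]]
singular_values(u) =[3.78, 1.66]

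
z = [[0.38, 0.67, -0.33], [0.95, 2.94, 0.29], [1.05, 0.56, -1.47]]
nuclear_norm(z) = 5.07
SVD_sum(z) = [[0.31, 0.72, -0.07], [1.19, 2.79, -0.25], [0.41, 0.96, -0.09]] + [[0.11, -0.07, -0.24],[-0.25, 0.15, 0.54],[0.63, -0.40, -1.39]] + [[-0.04,0.01,-0.02], [0.01,-0.00,0.0], [0.01,-0.0,0.01]]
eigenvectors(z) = [[-0.21, -0.82, 0.24], [-0.96, 0.31, -0.12], [-0.16, -0.49, 0.96]]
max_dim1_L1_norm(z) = 4.18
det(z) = 0.28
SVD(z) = [[-0.24, 0.16, -0.96], [-0.92, -0.36, 0.17], [-0.32, 0.92, 0.23]] @ diag([3.312667167657908, 1.712664882113423, 0.04914506991294019]) @ [[-0.39, -0.92, 0.08], [0.4, -0.25, -0.88], [0.83, -0.31, 0.47]]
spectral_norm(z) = 3.31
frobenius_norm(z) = 3.73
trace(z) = 1.85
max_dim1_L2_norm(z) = 3.1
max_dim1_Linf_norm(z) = 2.94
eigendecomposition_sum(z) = [[0.23, 0.64, 0.02], [1.04, 2.95, 0.11], [0.18, 0.50, 0.02]] + [[-0.08, 0.01, 0.02], [0.03, -0.0, -0.01], [-0.05, 0.01, 0.01]] + [[0.23, 0.01, -0.37], [-0.11, -0.01, 0.19], [0.92, 0.05, -1.50]]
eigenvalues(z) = [3.2, -0.07, -1.28]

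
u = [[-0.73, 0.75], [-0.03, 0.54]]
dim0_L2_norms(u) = [0.73, 0.92]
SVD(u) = [[-0.92,  -0.40], [-0.4,  0.92]] @ diag([1.1313524150579446, 0.32854484160089287]) @ [[0.60,-0.80], [0.80,0.60]]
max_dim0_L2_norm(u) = 0.92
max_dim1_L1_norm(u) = 1.48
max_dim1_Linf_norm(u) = 0.75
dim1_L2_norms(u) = [1.05, 0.54]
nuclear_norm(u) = 1.46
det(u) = -0.37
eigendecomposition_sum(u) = [[-0.72, 0.43], [-0.02, 0.01]] + [[-0.01, 0.32], [-0.01, 0.53]]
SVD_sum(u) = [[-0.63, 0.83], [-0.27, 0.36]] + [[-0.1, -0.08], [0.24, 0.18]]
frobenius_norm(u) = 1.18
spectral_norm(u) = 1.13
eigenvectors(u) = [[-1.00, -0.51], [-0.02, -0.86]]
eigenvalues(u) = [-0.71, 0.52]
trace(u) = -0.19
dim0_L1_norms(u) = [0.76, 1.29]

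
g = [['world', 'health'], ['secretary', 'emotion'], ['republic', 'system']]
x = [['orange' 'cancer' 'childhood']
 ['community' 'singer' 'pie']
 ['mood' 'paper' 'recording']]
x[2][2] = 'recording'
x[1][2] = 'pie'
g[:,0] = ['world', 'secretary', 'republic']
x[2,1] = 'paper'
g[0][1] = 'health'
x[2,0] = 'mood'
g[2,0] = 'republic'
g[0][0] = 'world'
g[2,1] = 'system'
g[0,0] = 'world'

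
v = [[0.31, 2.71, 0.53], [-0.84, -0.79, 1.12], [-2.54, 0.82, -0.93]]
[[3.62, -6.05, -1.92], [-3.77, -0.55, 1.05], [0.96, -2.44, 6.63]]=v @ [[0.75,0.79,-2.33], [1.58,-2.06,-0.25], [-1.69,-1.35,-0.99]]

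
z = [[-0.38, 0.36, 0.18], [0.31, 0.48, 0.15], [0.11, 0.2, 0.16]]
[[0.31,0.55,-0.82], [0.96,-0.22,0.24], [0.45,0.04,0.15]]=z@[[0.74, -1.04, 1.72], [1.32, -0.14, -0.87], [0.67, 1.13, 0.84]]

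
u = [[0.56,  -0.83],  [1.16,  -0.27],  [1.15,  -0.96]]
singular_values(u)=[2.08, 0.58]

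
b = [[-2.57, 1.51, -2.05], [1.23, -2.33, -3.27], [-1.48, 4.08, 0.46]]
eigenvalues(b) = [(-3.33+0j), (-0.55+2.86j), (-0.55-2.86j)]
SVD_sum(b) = [[-0.86, 1.58, 0.53], [1.58, -2.90, -0.97], [-1.95, 3.58, 1.19]] + [[-1.17, 0.28, -2.77],[-0.9, 0.21, -2.11],[-0.21, 0.05, -0.49]] + [[-0.53,-0.35,0.19], [0.54,0.36,-0.19], [0.68,0.45,-0.24]]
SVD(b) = [[-0.32, -0.79, -0.52], [0.60, -0.6, 0.53], [-0.73, -0.14, 0.66]] @ diag([5.783026830484238, 3.833806979764592, 1.276371701271892]) @ [[0.46, -0.84, -0.28], [0.39, -0.09, 0.92], [0.8, 0.53, -0.29]]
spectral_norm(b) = 5.78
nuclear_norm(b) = 10.89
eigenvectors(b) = [[(-0.93+0j), 0.49-0.10j, (0.49+0.1j)], [-0.01+0.00j, 0.62+0.00j, 0.62-0.00j], [(-0.35+0j), -0.16-0.58j, -0.16+0.58j]]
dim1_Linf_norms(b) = [2.57, 3.27, 4.08]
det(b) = -28.30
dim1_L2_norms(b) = [3.62, 4.2, 4.36]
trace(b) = -4.44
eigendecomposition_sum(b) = [[(-3.59-0j), 2.95+0.00j, (0.6+0j)],[-0.04-0.00j, (0.03+0j), (0.01+0j)],[(-1.36-0j), 1.12+0.00j, 0.23+0.00j]] + [[(0.51-0.02j),-0.72+1.18j,(-1.33+0.01j)], [0.63+0.11j,(-1.18+1.27j),-1.64-0.31j], [(-0.06-0.62j),1.48+0.79j,0.12+1.61j]] + [[0.51+0.02j, -0.72-1.18j, -1.33-0.01j], [(0.63-0.11j), (-1.18-1.27j), (-1.64+0.31j)], [(-0.06+0.62j), (1.48-0.79j), (0.12-1.61j)]]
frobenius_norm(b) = 7.05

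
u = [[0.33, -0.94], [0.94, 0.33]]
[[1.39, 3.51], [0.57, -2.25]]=u @ [[1.00, -0.96], [-1.13, -4.07]]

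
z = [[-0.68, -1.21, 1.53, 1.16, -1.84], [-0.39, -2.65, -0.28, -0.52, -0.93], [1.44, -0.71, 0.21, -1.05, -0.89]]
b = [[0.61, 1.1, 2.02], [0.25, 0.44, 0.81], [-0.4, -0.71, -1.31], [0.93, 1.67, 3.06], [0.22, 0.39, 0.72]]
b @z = [[2.06, -5.09, 1.05, -1.99, -3.94], [0.82, -2.04, 0.43, -0.79, -1.59], [-1.34, 3.3, -0.69, 1.28, 2.56], [3.12, -7.72, 1.60, -3.0, -5.99], [0.74, -1.81, 0.38, -0.7, -1.41]]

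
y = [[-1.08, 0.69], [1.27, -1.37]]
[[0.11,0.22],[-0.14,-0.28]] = y@ [[-0.09,-0.17], [0.02,0.05]]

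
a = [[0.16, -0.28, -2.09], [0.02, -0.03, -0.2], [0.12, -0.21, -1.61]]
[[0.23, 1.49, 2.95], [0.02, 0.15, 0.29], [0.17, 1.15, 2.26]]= a @ [[-1.14, 1.7, 0.92],[-0.86, 0.64, -1.49],[-0.08, -0.67, -1.14]]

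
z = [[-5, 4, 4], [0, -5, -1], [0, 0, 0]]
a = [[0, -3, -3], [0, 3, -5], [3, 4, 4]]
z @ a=[[12, 43, 11], [-3, -19, 21], [0, 0, 0]]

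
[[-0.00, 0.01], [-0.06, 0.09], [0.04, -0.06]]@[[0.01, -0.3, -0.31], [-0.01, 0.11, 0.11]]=[[-0.0, 0.0, 0.00], [-0.0, 0.03, 0.03], [0.00, -0.02, -0.02]]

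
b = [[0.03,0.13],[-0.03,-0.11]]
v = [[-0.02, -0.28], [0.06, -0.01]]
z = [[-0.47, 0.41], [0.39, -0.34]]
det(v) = 0.02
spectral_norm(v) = 0.28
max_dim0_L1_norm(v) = 0.29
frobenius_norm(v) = 0.29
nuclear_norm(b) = 0.18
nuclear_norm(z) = 0.81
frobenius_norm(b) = 0.18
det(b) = 0.00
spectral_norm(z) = 0.81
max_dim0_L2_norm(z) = 0.61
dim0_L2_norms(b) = [0.04, 0.17]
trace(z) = -0.81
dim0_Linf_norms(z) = [0.47, 0.41]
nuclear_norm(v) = 0.34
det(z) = -0.00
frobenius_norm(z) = 0.81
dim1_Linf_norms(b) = [0.13, 0.11]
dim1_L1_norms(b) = [0.16, 0.14]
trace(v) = -0.03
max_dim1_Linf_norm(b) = 0.13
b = z @ v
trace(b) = -0.08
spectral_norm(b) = 0.18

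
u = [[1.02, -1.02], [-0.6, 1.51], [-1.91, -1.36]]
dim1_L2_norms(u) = [1.44, 1.62, 2.34]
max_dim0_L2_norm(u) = 2.27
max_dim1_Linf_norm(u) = 1.91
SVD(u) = [[0.03, 0.68], [-0.30, -0.69], [0.95, -0.24]] @ diag([2.4006941018094294, 2.110750537021705]) @ [[-0.67,-0.74], [0.74,-0.67]]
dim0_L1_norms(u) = [3.53, 3.89]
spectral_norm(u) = 2.40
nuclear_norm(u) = 4.51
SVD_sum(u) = [[-0.05, -0.05],[0.48, 0.53],[-1.54, -1.69]] + [[1.07, -0.97], [-1.08, 0.98], [-0.37, 0.33]]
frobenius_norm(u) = 3.20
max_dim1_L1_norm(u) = 3.27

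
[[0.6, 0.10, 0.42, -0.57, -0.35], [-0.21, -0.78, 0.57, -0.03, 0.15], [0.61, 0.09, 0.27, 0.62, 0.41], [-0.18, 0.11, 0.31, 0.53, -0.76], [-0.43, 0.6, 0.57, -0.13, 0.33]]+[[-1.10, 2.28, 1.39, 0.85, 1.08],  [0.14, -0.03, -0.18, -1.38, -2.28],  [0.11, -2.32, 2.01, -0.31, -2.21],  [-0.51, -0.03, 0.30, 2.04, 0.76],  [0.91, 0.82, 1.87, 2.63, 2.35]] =[[-0.50, 2.38, 1.81, 0.28, 0.73],[-0.07, -0.81, 0.39, -1.41, -2.13],[0.72, -2.23, 2.28, 0.31, -1.80],[-0.69, 0.08, 0.61, 2.57, 0.00],[0.48, 1.42, 2.44, 2.50, 2.68]]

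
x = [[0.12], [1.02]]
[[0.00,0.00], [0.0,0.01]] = x@[[0.00,  0.01]]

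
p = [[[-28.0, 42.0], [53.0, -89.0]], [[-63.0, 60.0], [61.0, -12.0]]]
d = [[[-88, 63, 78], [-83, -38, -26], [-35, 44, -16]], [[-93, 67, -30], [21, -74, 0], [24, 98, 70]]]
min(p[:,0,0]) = -63.0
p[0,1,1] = -89.0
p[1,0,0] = -63.0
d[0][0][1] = 63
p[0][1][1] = -89.0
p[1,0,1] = 60.0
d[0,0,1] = 63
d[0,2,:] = [-35, 44, -16]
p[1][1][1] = -12.0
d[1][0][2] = -30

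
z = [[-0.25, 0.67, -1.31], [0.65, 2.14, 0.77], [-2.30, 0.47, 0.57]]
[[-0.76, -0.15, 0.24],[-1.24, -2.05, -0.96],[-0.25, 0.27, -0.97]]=z @[[0.03, -0.33, 0.24], [-0.67, -0.78, -0.37], [0.23, -0.22, -0.42]]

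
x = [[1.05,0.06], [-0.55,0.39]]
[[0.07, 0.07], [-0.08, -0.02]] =x @ [[0.07, 0.06], [-0.1, 0.04]]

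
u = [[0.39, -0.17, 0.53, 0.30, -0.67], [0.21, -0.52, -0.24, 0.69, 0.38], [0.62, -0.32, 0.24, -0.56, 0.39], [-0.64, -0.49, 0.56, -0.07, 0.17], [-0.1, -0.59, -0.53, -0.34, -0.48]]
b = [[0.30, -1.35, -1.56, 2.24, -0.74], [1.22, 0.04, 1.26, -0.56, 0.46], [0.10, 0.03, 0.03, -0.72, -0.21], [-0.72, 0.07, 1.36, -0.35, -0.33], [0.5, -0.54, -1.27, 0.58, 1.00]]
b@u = [[-2.49, 0.49, 1.76, 0.13, -0.59], [1.58, -0.63, 0.38, -0.43, -0.63], [0.55, 0.43, -0.24, 0.16, -0.07], [0.83, 0.02, -0.09, -0.79, 1.14], [-1.18, -0.27, -0.12, 0.11, -1.42]]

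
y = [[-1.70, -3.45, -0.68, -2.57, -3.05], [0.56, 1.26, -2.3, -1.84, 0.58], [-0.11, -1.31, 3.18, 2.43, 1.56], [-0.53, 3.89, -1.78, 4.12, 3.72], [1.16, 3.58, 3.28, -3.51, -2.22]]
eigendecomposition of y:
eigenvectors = [[(-0.32-0.12j),(-0.32+0.12j),0.09+0.00j,-0.96+0.00j,(0.37+0j)], [0.02+0.37j,0.02-0.37j,0.15+0.00j,(0.07+0j),-0.36+0.00j], [-0.01-0.28j,-0.01+0.28j,-0.63+0.00j,(0.06+0j),-0.18+0.00j], [0.70+0.00j,0.70-0.00j,0.48+0.00j,(-0.22+0j),(-0.24+0j)], [(-0.29+0.29j),(-0.29-0.29j),-0.58+0.00j,(0.14+0j),0.80+0.00j]]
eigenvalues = [(3.01+4.43j), (3.01-4.43j), (3.11+0j), (-1.52+0j), (-2.97+0j)]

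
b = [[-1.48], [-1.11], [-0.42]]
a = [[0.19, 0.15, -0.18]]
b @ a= [[-0.28, -0.22, 0.27], [-0.21, -0.17, 0.20], [-0.08, -0.06, 0.08]]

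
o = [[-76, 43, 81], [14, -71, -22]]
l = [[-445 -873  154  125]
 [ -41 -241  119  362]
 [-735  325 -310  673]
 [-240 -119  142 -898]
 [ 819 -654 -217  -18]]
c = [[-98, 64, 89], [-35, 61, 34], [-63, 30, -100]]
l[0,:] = [-445, -873, 154, 125]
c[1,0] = -35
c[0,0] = -98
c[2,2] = -100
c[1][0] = -35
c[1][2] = 34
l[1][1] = -241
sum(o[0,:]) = 48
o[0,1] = 43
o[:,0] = [-76, 14]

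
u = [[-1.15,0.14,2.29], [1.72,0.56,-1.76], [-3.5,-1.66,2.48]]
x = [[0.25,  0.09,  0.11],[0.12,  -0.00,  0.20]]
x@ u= [[-0.52,  -0.10,  0.69], [-0.84,  -0.32,  0.77]]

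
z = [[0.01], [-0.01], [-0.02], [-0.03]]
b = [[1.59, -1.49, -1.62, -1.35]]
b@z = [[0.1]]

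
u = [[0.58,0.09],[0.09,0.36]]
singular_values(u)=[0.61, 0.33]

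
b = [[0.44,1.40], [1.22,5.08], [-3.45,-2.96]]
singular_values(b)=[6.75, 2.13]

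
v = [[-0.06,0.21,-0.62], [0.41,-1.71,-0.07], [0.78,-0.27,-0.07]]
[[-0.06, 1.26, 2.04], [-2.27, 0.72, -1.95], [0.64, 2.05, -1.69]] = v @ [[1.44, 2.52, -2.16],[1.65, 0.27, 0.74],[0.52, -2.18, -2.83]]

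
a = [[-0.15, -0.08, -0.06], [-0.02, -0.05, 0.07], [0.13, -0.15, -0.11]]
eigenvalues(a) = [(-0.16+0j), (-0.08+0.13j), (-0.08-0.13j)]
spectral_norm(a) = 0.23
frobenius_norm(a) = 0.30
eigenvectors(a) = [[0.72+0.00j, (0.06+0.34j), (0.06-0.34j)], [(0.46+0j), -0.14-0.42j, -0.14+0.42j], [(-0.51+0j), (0.83+0j), 0.83-0.00j]]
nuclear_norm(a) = 0.49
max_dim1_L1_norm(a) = 0.39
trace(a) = -0.31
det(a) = -0.00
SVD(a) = [[-0.06,0.99,-0.11], [-0.07,0.1,0.99], [1.0,0.06,0.06]] @ diag([0.22746305694583485, 0.18093393125432675, 0.08557727645648941]) @ [[0.61, -0.62, -0.49], [-0.79, -0.52, -0.33], [0.05, -0.58, 0.81]]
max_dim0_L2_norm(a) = 0.2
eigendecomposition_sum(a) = [[(-0.11+0j), -0.09+0.00j, -0.01+0.00j], [-0.07+0.00j, -0.06+0.00j, -0.00+0.00j], [(0.08-0j), 0.06-0.00j, -0j]] + [[(-0.02+0.02j), 0.00-0.05j, -0.03-0.02j],[(0.02-0.02j), 0.00+0.06j, 0.04+0.02j],[(0.03+0.06j), (-0.11-0.03j), (-0.06+0.06j)]] + [[(-0.02-0.02j),0.05j,(-0.03+0.02j)],[0.02+0.02j,0.00-0.06j,0.04-0.02j],[(0.03-0.06j),-0.11+0.03j,(-0.06-0.06j)]]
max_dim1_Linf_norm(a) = 0.15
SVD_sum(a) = [[-0.01,0.01,0.01], [-0.01,0.01,0.01], [0.14,-0.14,-0.11]] + [[-0.14, -0.09, -0.06], [-0.01, -0.01, -0.01], [-0.01, -0.01, -0.0]] + [[-0.00,0.01,-0.01],[0.0,-0.05,0.07],[0.0,-0.00,0.0]]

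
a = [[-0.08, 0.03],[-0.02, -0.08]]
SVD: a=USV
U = [[-0.81,0.59], [0.59,0.81]]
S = [0.09, 0.08]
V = [[0.59, -0.81],  [-0.81, -0.59]]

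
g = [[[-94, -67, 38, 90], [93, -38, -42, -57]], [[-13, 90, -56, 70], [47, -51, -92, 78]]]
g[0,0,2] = 38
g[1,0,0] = -13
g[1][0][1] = 90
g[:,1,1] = [-38, -51]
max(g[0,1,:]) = 93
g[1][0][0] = -13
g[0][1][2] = -42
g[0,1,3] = -57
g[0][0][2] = 38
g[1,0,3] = 70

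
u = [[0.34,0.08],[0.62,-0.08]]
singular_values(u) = [0.71, 0.11]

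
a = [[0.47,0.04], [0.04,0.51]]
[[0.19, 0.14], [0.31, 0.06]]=a@ [[0.35, 0.29],  [0.58, 0.09]]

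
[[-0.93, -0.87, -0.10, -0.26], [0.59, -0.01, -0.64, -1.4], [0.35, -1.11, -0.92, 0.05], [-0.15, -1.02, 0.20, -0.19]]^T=[[-0.93, 0.59, 0.35, -0.15], [-0.87, -0.01, -1.11, -1.02], [-0.10, -0.64, -0.92, 0.2], [-0.26, -1.4, 0.05, -0.19]]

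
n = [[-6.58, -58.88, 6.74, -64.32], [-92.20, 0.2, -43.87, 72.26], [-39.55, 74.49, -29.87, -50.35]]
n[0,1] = -58.88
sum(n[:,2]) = -67.0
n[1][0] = -92.2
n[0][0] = -6.58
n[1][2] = -43.87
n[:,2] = [6.74, -43.87, -29.87]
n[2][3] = -50.35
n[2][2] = -29.87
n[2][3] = -50.35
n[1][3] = 72.26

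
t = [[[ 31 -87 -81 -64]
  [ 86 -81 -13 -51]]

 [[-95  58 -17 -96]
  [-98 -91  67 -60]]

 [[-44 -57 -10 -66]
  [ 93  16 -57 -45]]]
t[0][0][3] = -64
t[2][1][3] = -45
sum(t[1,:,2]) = 50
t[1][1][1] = -91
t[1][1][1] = -91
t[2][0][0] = -44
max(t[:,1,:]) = 93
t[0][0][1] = -87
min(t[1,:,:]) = -98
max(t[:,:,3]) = -45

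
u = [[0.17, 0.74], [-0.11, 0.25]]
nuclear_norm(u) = 0.95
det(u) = 0.12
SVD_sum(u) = [[0.13, 0.75], [0.04, 0.23]] + [[0.04, -0.01], [-0.15, 0.02]]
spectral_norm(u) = 0.79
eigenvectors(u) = [[(0.93+0j), (0.93-0j)], [0.05+0.36j, 0.05-0.36j]]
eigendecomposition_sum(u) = [[0.09+0.16j, 0.37-0.28j], [(-0.06+0.04j), (0.12+0.13j)]] + [[(0.09-0.16j), 0.37+0.28j], [-0.06-0.04j, 0.12-0.13j]]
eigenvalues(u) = [(0.21+0.28j), (0.21-0.28j)]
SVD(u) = [[0.96, 0.29], [0.29, -0.96]] @ diag([0.7915812111319993, 0.15652215875970205]) @ [[0.17, 0.99], [0.99, -0.17]]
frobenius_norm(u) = 0.81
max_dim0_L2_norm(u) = 0.78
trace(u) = 0.42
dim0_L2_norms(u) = [0.2, 0.78]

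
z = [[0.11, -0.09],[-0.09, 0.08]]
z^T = [[0.11, -0.09], [-0.09, 0.08]]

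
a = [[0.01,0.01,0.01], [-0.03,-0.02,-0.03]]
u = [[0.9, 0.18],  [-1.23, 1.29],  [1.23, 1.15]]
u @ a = [[0.00, 0.01, 0.00], [-0.05, -0.04, -0.05], [-0.02, -0.01, -0.02]]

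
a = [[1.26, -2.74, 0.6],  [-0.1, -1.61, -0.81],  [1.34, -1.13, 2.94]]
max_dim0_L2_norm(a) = 3.37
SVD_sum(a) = [[1.2, -1.91, 1.62],[0.26, -0.41, 0.34],[1.33, -2.11, 1.79]] + [[-0.10, -0.88, -0.96], [-0.13, -1.14, -1.24], [0.12, 1.01, 1.11]] + [[0.16, 0.05, -0.06], [-0.22, -0.07, 0.09], [-0.11, -0.03, 0.04]]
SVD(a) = [[-0.66, -0.50, -0.56], [-0.14, -0.65, 0.75], [-0.73, 0.58, 0.36]] @ diag([4.183830485220267, 2.6109883194955157, 0.32833285915292126]) @ [[-0.43, 0.69, -0.58], [0.08, 0.67, 0.73], [-0.90, -0.27, 0.35]]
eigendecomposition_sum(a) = [[0.68, -0.61, 1.19], [-0.26, 0.23, -0.45], [1.59, -1.42, 2.79]] + [[0.5, -0.48, -0.29], [0.07, -0.07, -0.04], [-0.25, 0.24, 0.14]] + [[0.08, -1.66, -0.30], [0.09, -1.77, -0.32], [-0.0, 0.05, 0.01]]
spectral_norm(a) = 4.18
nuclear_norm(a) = 7.12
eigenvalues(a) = [3.69, 0.58, -1.68]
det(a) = -3.59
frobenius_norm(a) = 4.94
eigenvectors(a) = [[-0.39, 0.89, 0.68], [0.15, 0.12, 0.73], [-0.91, -0.44, -0.02]]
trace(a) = 2.59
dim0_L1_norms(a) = [2.7, 5.48, 4.35]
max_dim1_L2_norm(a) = 3.42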